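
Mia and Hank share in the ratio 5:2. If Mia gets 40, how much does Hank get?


Find the multiplier:
40 / 5 = 8
Apply to Hank's share:
2 x 8 = 16

16


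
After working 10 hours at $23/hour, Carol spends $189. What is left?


Calculate earnings:
10 x $23 = $230
Subtract spending:
$230 - $189 = $41

$41


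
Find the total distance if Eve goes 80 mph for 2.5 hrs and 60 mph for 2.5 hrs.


Leg 1 distance:
80 x 2.5 = 200 miles
Leg 2 distance:
60 x 2.5 = 150 miles
Total distance:
200 + 150 = 350 miles

350 miles


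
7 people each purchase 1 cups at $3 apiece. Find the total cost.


Cost per person:
1 x $3 = $3
Group total:
7 x $3 = $21

$21


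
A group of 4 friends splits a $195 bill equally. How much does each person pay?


Total bill: $195
Number of people: 4
Each pays: $195 / 4 = $48.75

$48.75


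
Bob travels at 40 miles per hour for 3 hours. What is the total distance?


Use the formula: distance = speed x time
Speed = 40 mph, Time = 3 hours
40 x 3 = 120 miles

120 miles


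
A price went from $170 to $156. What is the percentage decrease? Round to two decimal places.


Find the absolute change:
|156 - 170| = 14
Divide by original and multiply by 100:
14 / 170 x 100 = 8.2352...% ≈ 8.24%

8.24%


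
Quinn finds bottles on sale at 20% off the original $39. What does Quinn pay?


Calculate the discount amount:
20% of $39 = $7.80
Subtract from original:
$39 - $7.80 = $31.20

$31.20


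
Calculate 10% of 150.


Convert percentage to decimal:
10% = 0.1
Multiply:
150 x 0.1 = 15

15


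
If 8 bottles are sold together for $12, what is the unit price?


Total cost: $12
Number of items: 8
Unit price: $12 / 8 = $1.50

$1.50


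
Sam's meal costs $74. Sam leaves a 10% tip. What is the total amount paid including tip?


Calculate the tip:
10% of $74 = $7.40
Add tip to meal cost:
$74 + $7.40 = $81.40

$81.40


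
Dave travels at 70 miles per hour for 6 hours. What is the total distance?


Use the formula: distance = speed x time
Speed = 70 mph, Time = 6 hours
70 x 6 = 420 miles

420 miles


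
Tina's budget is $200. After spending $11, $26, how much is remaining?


Add up expenses:
$11 + $26 = $37
Subtract from budget:
$200 - $37 = $163

$163


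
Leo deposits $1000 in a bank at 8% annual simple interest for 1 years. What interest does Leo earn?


Use the formula I = P x R x T / 100
P x R x T = 1000 x 8 x 1 = 8000
I = 8000 / 100 = $80

$80


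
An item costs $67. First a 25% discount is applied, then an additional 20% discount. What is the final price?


First discount:
25% of $67 = $16.75
Price after first discount:
$67 - $16.75 = $50.25
Second discount:
20% of $50.25 = $10.05
Final price:
$50.25 - $10.05 = $40.20

$40.20


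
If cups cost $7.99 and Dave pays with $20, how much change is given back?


Start with the amount paid:
$20
Subtract the price:
$20 - $7.99 = $12.01

$12.01


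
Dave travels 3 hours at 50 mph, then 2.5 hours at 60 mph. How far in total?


Leg 1 distance:
50 x 3 = 150 miles
Leg 2 distance:
60 x 2.5 = 150 miles
Total distance:
150 + 150 = 300 miles

300 miles


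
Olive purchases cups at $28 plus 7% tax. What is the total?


Calculate the tax:
7% of $28 = $1.96
Add tax to price:
$28 + $1.96 = $29.96

$29.96


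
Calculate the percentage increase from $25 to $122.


Find the absolute change:
|122 - 25| = 97
Divide by original and multiply by 100:
97 / 25 x 100 = 388%

388%


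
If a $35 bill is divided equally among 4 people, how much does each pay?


Total bill: $35
Number of people: 4
Each pays: $35 / 4 = $8.75

$8.75


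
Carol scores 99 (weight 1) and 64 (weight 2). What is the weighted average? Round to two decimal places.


Weighted sum:
1 x 99 + 2 x 64 = 227
Total weight:
1 + 2 = 3
Weighted average:
227 / 3 = 75.6666... ≈ 75.67

75.67


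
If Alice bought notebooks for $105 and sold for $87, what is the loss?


Selling price = $87
Cost price = $105
Loss = cost price - selling price:
Loss = $105 - $87 = $18

$18


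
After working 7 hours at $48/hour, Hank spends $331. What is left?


Calculate earnings:
7 x $48 = $336
Subtract spending:
$336 - $331 = $5

$5


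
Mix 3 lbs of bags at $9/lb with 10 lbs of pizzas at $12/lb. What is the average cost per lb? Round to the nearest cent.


Cost of bags:
3 x $9 = $27
Cost of pizzas:
10 x $12 = $120
Total cost: $27 + $120 = $147
Total weight: 13 lbs
Average: $147 / 13 = $11.3076... ≈ $11.31/lb

$11.31/lb


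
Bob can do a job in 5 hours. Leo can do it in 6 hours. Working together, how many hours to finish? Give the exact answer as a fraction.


Bob's rate: 1/5 of the job per hour
Leo's rate: 1/6 of the job per hour
Combined rate: 1/5 + 1/6 = 11/30 per hour
Time = 1 / (11/30) = 30/11 hours (≈ 2.73 hours)

30/11 hours


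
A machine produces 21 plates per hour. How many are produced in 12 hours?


Production rate: 21 plates per hour
Time: 12 hours
Total: 21 x 12 = 252 plates

252 plates


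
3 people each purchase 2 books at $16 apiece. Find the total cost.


Cost per person:
2 x $16 = $32
Group total:
3 x $32 = $96

$96


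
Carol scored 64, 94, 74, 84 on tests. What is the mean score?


Add the scores:
64 + 94 + 74 + 84 = 316
Divide by the number of tests:
316 / 4 = 79

79


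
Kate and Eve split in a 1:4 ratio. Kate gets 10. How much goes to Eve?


Find the multiplier:
10 / 1 = 10
Apply to Eve's share:
4 x 10 = 40

40


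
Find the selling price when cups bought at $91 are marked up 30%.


Calculate the markup amount:
30% of $91 = $27.30
Add to cost:
$91 + $27.30 = $118.30

$118.30


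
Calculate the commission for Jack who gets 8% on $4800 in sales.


Convert rate to decimal:
8% = 0.08
Multiply by sales:
$4800 x 0.08 = $384

$384


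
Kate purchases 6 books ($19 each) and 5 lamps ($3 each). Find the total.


Cost of books:
6 x $19 = $114
Cost of lamps:
5 x $3 = $15
Add both:
$114 + $15 = $129

$129


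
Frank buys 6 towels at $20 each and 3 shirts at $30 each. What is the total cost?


Cost of towels:
6 x $20 = $120
Cost of shirts:
3 x $30 = $90
Add both:
$120 + $90 = $210

$210


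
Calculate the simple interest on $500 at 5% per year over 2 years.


Use the formula I = P x R x T / 100
P x R x T = 500 x 5 x 2 = 5000
I = 5000 / 100 = $50

$50


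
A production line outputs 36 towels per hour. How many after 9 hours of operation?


Production rate: 36 towels per hour
Time: 9 hours
Total: 36 x 9 = 324 towels

324 towels


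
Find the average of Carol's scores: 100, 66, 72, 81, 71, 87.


Add the scores:
100 + 66 + 72 + 81 + 71 + 87 = 477
Divide by the number of tests:
477 / 6 = 79.5

79.5


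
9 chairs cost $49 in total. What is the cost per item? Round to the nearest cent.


Total cost: $49
Number of items: 9
Unit price: $49 / 9 = $5.4444... ≈ $5.44

$5.44


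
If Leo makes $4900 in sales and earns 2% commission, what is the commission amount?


Convert rate to decimal:
2% = 0.02
Multiply by sales:
$4900 x 0.02 = $98

$98


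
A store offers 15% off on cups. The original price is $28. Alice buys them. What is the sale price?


Calculate the discount amount:
15% of $28 = $4.20
Subtract from original:
$28 - $4.20 = $23.80

$23.80


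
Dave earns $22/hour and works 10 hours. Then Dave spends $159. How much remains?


Calculate earnings:
10 x $22 = $220
Subtract spending:
$220 - $159 = $61

$61


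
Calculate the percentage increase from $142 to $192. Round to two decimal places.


Find the absolute change:
|192 - 142| = 50
Divide by original and multiply by 100:
50 / 142 x 100 = 35.2112...% ≈ 35.21%

35.21%


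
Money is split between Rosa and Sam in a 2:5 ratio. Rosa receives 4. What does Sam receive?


Find the multiplier:
4 / 2 = 2
Apply to Sam's share:
5 x 2 = 10

10


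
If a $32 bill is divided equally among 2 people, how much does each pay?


Total bill: $32
Number of people: 2
Each pays: $32 / 2 = $16

$16


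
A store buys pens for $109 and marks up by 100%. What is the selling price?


Calculate the markup amount:
100% of $109 = $109
Add to cost:
$109 + $109 = $218

$218


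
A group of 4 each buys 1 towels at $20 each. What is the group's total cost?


Cost per person:
1 x $20 = $20
Group total:
4 x $20 = $80

$80


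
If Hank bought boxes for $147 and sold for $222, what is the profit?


Selling price = $222
Cost price = $147
Profit = selling price - cost price:
Profit = $222 - $147 = $75

$75


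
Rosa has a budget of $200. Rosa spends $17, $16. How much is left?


Add up expenses:
$17 + $16 = $33
Subtract from budget:
$200 - $33 = $167

$167


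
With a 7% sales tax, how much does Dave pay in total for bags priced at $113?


Calculate the tax:
7% of $113 = $7.91
Add tax to price:
$113 + $7.91 = $120.91

$120.91


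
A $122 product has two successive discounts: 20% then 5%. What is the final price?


First discount:
20% of $122 = $24.40
Price after first discount:
$122 - $24.40 = $97.60
Second discount:
5% of $97.60 = $4.88
Final price:
$97.60 - $4.88 = $92.72

$92.72


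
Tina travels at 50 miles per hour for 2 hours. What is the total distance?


Use the formula: distance = speed x time
Speed = 50 mph, Time = 2 hours
50 x 2 = 100 miles

100 miles


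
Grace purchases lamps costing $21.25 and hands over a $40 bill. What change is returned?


Start with the amount paid:
$40
Subtract the price:
$40 - $21.25 = $18.75

$18.75


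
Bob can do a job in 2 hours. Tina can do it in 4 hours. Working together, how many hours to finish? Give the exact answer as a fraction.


Bob's rate: 1/2 of the job per hour
Tina's rate: 1/4 of the job per hour
Combined rate: 1/2 + 1/4 = 3/4 per hour
Time = 1 / (3/4) = 4/3 hours (≈ 1.33 hours)

4/3 hours


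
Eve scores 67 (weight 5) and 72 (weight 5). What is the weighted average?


Weighted sum:
5 x 67 + 5 x 72 = 695
Total weight:
5 + 5 = 10
Weighted average:
695 / 10 = 69.5

69.5


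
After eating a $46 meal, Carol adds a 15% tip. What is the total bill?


Calculate the tip:
15% of $46 = $6.90
Add tip to meal cost:
$46 + $6.90 = $52.90

$52.90


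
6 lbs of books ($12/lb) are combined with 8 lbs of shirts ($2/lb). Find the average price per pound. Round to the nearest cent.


Cost of books:
6 x $12 = $72
Cost of shirts:
8 x $2 = $16
Total cost: $72 + $16 = $88
Total weight: 14 lbs
Average: $88 / 14 = $6.2857... ≈ $6.29/lb

$6.29/lb


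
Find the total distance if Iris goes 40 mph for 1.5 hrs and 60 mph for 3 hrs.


Leg 1 distance:
40 x 1.5 = 60 miles
Leg 2 distance:
60 x 3 = 180 miles
Total distance:
60 + 180 = 240 miles

240 miles


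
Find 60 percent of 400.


Convert percentage to decimal:
60% = 0.6
Multiply:
400 x 0.6 = 240

240


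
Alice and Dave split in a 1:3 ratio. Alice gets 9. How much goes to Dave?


Find the multiplier:
9 / 1 = 9
Apply to Dave's share:
3 x 9 = 27

27


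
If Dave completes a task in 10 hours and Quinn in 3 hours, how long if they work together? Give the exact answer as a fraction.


Dave's rate: 1/10 of the job per hour
Quinn's rate: 1/3 of the job per hour
Combined rate: 1/10 + 1/3 = 13/30 per hour
Time = 1 / (13/30) = 30/13 hours (≈ 2.31 hours)

30/13 hours


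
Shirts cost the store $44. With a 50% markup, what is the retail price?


Calculate the markup amount:
50% of $44 = $22
Add to cost:
$44 + $22 = $66

$66


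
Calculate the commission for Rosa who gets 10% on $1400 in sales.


Convert rate to decimal:
10% = 0.1
Multiply by sales:
$1400 x 0.1 = $140

$140


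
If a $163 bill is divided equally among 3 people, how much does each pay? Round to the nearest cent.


Total bill: $163
Number of people: 3
Each pays: $163 / 3 = $54.3333... ≈ $54.33

$54.33


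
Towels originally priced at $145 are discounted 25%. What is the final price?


Calculate the discount amount:
25% of $145 = $36.25
Subtract from original:
$145 - $36.25 = $108.75

$108.75


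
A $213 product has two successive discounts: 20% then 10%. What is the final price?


First discount:
20% of $213 = $42.60
Price after first discount:
$213 - $42.60 = $170.40
Second discount:
10% of $170.40 = $17.04
Final price:
$170.40 - $17.04 = $153.36

$153.36


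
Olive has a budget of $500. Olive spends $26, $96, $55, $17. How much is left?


Add up expenses:
$26 + $96 + $55 + $17 = $194
Subtract from budget:
$500 - $194 = $306

$306


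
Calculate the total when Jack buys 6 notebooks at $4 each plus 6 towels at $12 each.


Cost of notebooks:
6 x $4 = $24
Cost of towels:
6 x $12 = $72
Add both:
$24 + $72 = $96

$96


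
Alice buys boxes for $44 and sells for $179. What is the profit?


Selling price = $179
Cost price = $44
Profit = selling price - cost price:
Profit = $179 - $44 = $135

$135


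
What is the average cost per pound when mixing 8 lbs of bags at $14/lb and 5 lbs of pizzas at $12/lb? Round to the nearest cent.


Cost of bags:
8 x $14 = $112
Cost of pizzas:
5 x $12 = $60
Total cost: $112 + $60 = $172
Total weight: 13 lbs
Average: $172 / 13 = $13.2307... ≈ $13.23/lb

$13.23/lb


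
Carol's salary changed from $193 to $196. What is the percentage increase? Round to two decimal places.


Find the absolute change:
|196 - 193| = 3
Divide by original and multiply by 100:
3 / 193 x 100 = 1.5544...% ≈ 1.55%

1.55%


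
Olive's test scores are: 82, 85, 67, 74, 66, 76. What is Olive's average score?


Add the scores:
82 + 85 + 67 + 74 + 66 + 76 = 450
Divide by the number of tests:
450 / 6 = 75

75


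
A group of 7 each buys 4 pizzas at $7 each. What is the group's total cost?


Cost per person:
4 x $7 = $28
Group total:
7 x $28 = $196

$196


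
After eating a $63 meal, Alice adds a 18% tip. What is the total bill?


Calculate the tip:
18% of $63 = $11.34
Add tip to meal cost:
$63 + $11.34 = $74.34

$74.34


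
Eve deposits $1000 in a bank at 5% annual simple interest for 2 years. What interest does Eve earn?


Use the formula I = P x R x T / 100
P x R x T = 1000 x 5 x 2 = 10000
I = 10000 / 100 = $100

$100


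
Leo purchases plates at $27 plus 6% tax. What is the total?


Calculate the tax:
6% of $27 = $1.62
Add tax to price:
$27 + $1.62 = $28.62

$28.62


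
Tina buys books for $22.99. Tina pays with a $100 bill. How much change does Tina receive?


Start with the amount paid:
$100
Subtract the price:
$100 - $22.99 = $77.01

$77.01


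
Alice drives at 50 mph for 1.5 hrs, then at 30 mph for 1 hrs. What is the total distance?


Leg 1 distance:
50 x 1.5 = 75 miles
Leg 2 distance:
30 x 1 = 30 miles
Total distance:
75 + 30 = 105 miles

105 miles


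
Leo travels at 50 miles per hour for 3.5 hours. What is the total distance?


Use the formula: distance = speed x time
Speed = 50 mph, Time = 3.5 hours
50 x 3.5 = 175 miles

175 miles


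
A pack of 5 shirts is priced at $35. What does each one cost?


Total cost: $35
Number of items: 5
Unit price: $35 / 5 = $7

$7


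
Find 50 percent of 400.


Convert percentage to decimal:
50% = 0.5
Multiply:
400 x 0.5 = 200

200


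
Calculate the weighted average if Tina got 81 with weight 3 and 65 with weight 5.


Weighted sum:
3 x 81 + 5 x 65 = 568
Total weight:
3 + 5 = 8
Weighted average:
568 / 8 = 71

71


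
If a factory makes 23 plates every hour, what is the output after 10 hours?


Production rate: 23 plates per hour
Time: 10 hours
Total: 23 x 10 = 230 plates

230 plates


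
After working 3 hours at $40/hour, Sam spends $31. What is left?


Calculate earnings:
3 x $40 = $120
Subtract spending:
$120 - $31 = $89

$89


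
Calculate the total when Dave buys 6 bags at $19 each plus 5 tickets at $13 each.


Cost of bags:
6 x $19 = $114
Cost of tickets:
5 x $13 = $65
Add both:
$114 + $65 = $179

$179


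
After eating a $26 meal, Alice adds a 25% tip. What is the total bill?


Calculate the tip:
25% of $26 = $6.50
Add tip to meal cost:
$26 + $6.50 = $32.50

$32.50


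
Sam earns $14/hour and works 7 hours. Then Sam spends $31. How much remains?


Calculate earnings:
7 x $14 = $98
Subtract spending:
$98 - $31 = $67

$67


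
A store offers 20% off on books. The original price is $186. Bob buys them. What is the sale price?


Calculate the discount amount:
20% of $186 = $37.20
Subtract from original:
$186 - $37.20 = $148.80

$148.80


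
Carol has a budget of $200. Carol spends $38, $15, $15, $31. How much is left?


Add up expenses:
$38 + $15 + $15 + $31 = $99
Subtract from budget:
$200 - $99 = $101

$101


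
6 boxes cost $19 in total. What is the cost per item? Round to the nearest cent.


Total cost: $19
Number of items: 6
Unit price: $19 / 6 = $3.1666... ≈ $3.17

$3.17


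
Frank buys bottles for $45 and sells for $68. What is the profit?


Selling price = $68
Cost price = $45
Profit = selling price - cost price:
Profit = $68 - $45 = $23

$23


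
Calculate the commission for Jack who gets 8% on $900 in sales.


Convert rate to decimal:
8% = 0.08
Multiply by sales:
$900 x 0.08 = $72

$72


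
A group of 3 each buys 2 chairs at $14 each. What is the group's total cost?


Cost per person:
2 x $14 = $28
Group total:
3 x $28 = $84

$84


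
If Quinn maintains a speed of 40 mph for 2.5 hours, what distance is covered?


Use the formula: distance = speed x time
Speed = 40 mph, Time = 2.5 hours
40 x 2.5 = 100 miles

100 miles


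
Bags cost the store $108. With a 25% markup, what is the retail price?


Calculate the markup amount:
25% of $108 = $27
Add to cost:
$108 + $27 = $135

$135


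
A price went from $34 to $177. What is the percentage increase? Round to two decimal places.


Find the absolute change:
|177 - 34| = 143
Divide by original and multiply by 100:
143 / 34 x 100 = 420.5882...% ≈ 420.59%

420.59%


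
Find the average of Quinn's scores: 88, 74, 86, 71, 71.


Add the scores:
88 + 74 + 86 + 71 + 71 = 390
Divide by the number of tests:
390 / 5 = 78

78


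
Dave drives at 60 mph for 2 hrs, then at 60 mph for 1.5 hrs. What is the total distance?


Leg 1 distance:
60 x 2 = 120 miles
Leg 2 distance:
60 x 1.5 = 90 miles
Total distance:
120 + 90 = 210 miles

210 miles


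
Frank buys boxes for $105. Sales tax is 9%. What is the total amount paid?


Calculate the tax:
9% of $105 = $9.45
Add tax to price:
$105 + $9.45 = $114.45

$114.45


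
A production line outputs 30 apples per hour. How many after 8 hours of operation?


Production rate: 30 apples per hour
Time: 8 hours
Total: 30 x 8 = 240 apples

240 apples


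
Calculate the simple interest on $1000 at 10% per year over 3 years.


Use the formula I = P x R x T / 100
P x R x T = 1000 x 10 x 3 = 30000
I = 30000 / 100 = $300

$300


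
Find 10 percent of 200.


Convert percentage to decimal:
10% = 0.1
Multiply:
200 x 0.1 = 20

20


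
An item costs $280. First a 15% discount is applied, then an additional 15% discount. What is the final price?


First discount:
15% of $280 = $42
Price after first discount:
$280 - $42 = $238
Second discount:
15% of $238 = $35.70
Final price:
$238 - $35.70 = $202.30

$202.30


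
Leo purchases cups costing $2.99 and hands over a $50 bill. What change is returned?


Start with the amount paid:
$50
Subtract the price:
$50 - $2.99 = $47.01

$47.01


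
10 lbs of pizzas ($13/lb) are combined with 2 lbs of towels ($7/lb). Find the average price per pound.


Cost of pizzas:
10 x $13 = $130
Cost of towels:
2 x $7 = $14
Total cost: $130 + $14 = $144
Total weight: 12 lbs
Average: $144 / 12 = $12/lb

$12/lb


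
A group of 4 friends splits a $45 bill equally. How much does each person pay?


Total bill: $45
Number of people: 4
Each pays: $45 / 4 = $11.25

$11.25


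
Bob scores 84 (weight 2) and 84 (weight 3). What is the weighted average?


Weighted sum:
2 x 84 + 3 x 84 = 420
Total weight:
2 + 3 = 5
Weighted average:
420 / 5 = 84

84


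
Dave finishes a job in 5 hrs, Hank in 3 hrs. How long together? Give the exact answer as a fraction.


Dave's rate: 1/5 of the job per hour
Hank's rate: 1/3 of the job per hour
Combined rate: 1/5 + 1/3 = 8/15 per hour
Time = 1 / (8/15) = 15/8 hours (≈ 1.88 hours)

15/8 hours


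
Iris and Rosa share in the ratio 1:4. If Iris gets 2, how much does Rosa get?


Find the multiplier:
2 / 1 = 2
Apply to Rosa's share:
4 x 2 = 8

8


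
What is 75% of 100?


Convert percentage to decimal:
75% = 0.75
Multiply:
100 x 0.75 = 75

75


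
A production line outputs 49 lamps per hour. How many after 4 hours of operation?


Production rate: 49 lamps per hour
Time: 4 hours
Total: 49 x 4 = 196 lamps

196 lamps


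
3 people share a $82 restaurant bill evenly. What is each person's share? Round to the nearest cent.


Total bill: $82
Number of people: 3
Each pays: $82 / 3 = $27.3333... ≈ $27.33

$27.33


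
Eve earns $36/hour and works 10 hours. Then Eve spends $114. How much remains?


Calculate earnings:
10 x $36 = $360
Subtract spending:
$360 - $114 = $246

$246


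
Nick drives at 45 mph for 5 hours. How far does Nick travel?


Use the formula: distance = speed x time
Speed = 45 mph, Time = 5 hours
45 x 5 = 225 miles

225 miles


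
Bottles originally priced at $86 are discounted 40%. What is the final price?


Calculate the discount amount:
40% of $86 = $34.40
Subtract from original:
$86 - $34.40 = $51.60

$51.60


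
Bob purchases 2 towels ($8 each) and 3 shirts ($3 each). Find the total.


Cost of towels:
2 x $8 = $16
Cost of shirts:
3 x $3 = $9
Add both:
$16 + $9 = $25

$25


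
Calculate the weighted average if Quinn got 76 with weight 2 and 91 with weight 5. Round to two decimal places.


Weighted sum:
2 x 76 + 5 x 91 = 607
Total weight:
2 + 5 = 7
Weighted average:
607 / 7 = 86.7142... ≈ 86.71

86.71


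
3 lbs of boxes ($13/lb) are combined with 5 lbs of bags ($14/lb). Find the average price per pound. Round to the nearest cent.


Cost of boxes:
3 x $13 = $39
Cost of bags:
5 x $14 = $70
Total cost: $39 + $70 = $109
Total weight: 8 lbs
Average: $109 / 8 = $13.625 ≈ $13.63/lb

$13.63/lb


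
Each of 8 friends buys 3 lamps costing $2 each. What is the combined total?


Cost per person:
3 x $2 = $6
Group total:
8 x $6 = $48

$48


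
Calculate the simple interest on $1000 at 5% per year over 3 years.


Use the formula I = P x R x T / 100
P x R x T = 1000 x 5 x 3 = 15000
I = 15000 / 100 = $150

$150


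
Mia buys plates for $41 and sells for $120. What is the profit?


Selling price = $120
Cost price = $41
Profit = selling price - cost price:
Profit = $120 - $41 = $79

$79


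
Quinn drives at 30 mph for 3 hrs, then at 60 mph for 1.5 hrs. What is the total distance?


Leg 1 distance:
30 x 3 = 90 miles
Leg 2 distance:
60 x 1.5 = 90 miles
Total distance:
90 + 90 = 180 miles

180 miles


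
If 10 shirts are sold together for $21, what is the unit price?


Total cost: $21
Number of items: 10
Unit price: $21 / 10 = $2.10

$2.10


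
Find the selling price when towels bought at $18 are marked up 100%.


Calculate the markup amount:
100% of $18 = $18
Add to cost:
$18 + $18 = $36

$36


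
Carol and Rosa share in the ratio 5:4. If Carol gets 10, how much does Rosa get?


Find the multiplier:
10 / 5 = 2
Apply to Rosa's share:
4 x 2 = 8

8


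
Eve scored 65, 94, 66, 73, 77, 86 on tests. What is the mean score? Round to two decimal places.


Add the scores:
65 + 94 + 66 + 73 + 77 + 86 = 461
Divide by the number of tests:
461 / 6 = 76.8333... ≈ 76.83

76.83


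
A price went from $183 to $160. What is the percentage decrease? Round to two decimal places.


Find the absolute change:
|160 - 183| = 23
Divide by original and multiply by 100:
23 / 183 x 100 = 12.5683...% ≈ 12.57%

12.57%


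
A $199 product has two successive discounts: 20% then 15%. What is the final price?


First discount:
20% of $199 = $39.80
Price after first discount:
$199 - $39.80 = $159.20
Second discount:
15% of $159.20 = $23.88
Final price:
$159.20 - $23.88 = $135.32

$135.32


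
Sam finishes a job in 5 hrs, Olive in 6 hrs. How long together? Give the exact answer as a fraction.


Sam's rate: 1/5 of the job per hour
Olive's rate: 1/6 of the job per hour
Combined rate: 1/5 + 1/6 = 11/30 per hour
Time = 1 / (11/30) = 30/11 hours (≈ 2.73 hours)

30/11 hours


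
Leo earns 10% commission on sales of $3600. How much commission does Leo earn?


Convert rate to decimal:
10% = 0.1
Multiply by sales:
$3600 x 0.1 = $360

$360


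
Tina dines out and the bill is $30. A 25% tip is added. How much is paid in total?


Calculate the tip:
25% of $30 = $7.50
Add tip to meal cost:
$30 + $7.50 = $37.50

$37.50


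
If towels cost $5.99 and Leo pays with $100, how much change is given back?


Start with the amount paid:
$100
Subtract the price:
$100 - $5.99 = $94.01

$94.01


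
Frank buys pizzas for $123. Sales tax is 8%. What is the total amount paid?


Calculate the tax:
8% of $123 = $9.84
Add tax to price:
$123 + $9.84 = $132.84

$132.84


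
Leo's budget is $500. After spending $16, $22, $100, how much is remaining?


Add up expenses:
$16 + $22 + $100 = $138
Subtract from budget:
$500 - $138 = $362

$362


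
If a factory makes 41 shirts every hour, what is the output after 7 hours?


Production rate: 41 shirts per hour
Time: 7 hours
Total: 41 x 7 = 287 shirts

287 shirts


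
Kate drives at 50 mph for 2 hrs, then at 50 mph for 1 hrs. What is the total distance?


Leg 1 distance:
50 x 2 = 100 miles
Leg 2 distance:
50 x 1 = 50 miles
Total distance:
100 + 50 = 150 miles

150 miles


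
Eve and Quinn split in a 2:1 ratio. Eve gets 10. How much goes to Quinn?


Find the multiplier:
10 / 2 = 5
Apply to Quinn's share:
1 x 5 = 5

5


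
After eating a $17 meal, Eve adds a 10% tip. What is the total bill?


Calculate the tip:
10% of $17 = $1.70
Add tip to meal cost:
$17 + $1.70 = $18.70

$18.70


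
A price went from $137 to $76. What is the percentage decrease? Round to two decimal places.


Find the absolute change:
|76 - 137| = 61
Divide by original and multiply by 100:
61 / 137 x 100 = 44.5255...% ≈ 44.53%

44.53%


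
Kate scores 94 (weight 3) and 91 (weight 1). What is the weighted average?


Weighted sum:
3 x 94 + 1 x 91 = 373
Total weight:
3 + 1 = 4
Weighted average:
373 / 4 = 93.25

93.25


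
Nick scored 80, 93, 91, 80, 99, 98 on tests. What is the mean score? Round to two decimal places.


Add the scores:
80 + 93 + 91 + 80 + 99 + 98 = 541
Divide by the number of tests:
541 / 6 = 90.1666... ≈ 90.17

90.17


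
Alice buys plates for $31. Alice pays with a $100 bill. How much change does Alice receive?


Start with the amount paid:
$100
Subtract the price:
$100 - $31 = $69

$69


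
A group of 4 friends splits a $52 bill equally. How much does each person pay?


Total bill: $52
Number of people: 4
Each pays: $52 / 4 = $13

$13


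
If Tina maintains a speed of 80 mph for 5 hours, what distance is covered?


Use the formula: distance = speed x time
Speed = 80 mph, Time = 5 hours
80 x 5 = 400 miles

400 miles


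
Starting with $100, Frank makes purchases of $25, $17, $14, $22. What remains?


Add up expenses:
$25 + $17 + $14 + $22 = $78
Subtract from budget:
$100 - $78 = $22

$22


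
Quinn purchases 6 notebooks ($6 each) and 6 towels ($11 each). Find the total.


Cost of notebooks:
6 x $6 = $36
Cost of towels:
6 x $11 = $66
Add both:
$36 + $66 = $102

$102


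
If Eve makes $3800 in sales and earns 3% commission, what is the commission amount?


Convert rate to decimal:
3% = 0.03
Multiply by sales:
$3800 x 0.03 = $114

$114


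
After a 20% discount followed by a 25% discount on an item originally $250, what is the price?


First discount:
20% of $250 = $50
Price after first discount:
$250 - $50 = $200
Second discount:
25% of $200 = $50
Final price:
$200 - $50 = $150

$150


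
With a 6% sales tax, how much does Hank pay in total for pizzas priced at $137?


Calculate the tax:
6% of $137 = $8.22
Add tax to price:
$137 + $8.22 = $145.22

$145.22


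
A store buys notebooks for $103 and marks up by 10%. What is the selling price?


Calculate the markup amount:
10% of $103 = $10.30
Add to cost:
$103 + $10.30 = $113.30

$113.30


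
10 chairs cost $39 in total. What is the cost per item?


Total cost: $39
Number of items: 10
Unit price: $39 / 10 = $3.90

$3.90


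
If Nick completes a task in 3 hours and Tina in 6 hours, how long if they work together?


Nick's rate: 1/3 of the job per hour
Tina's rate: 1/6 of the job per hour
Combined rate: 1/3 + 1/6 = 1/2 per hour
Time = 1 / (1/2) = 2 hours

2 hours


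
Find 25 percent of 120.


Convert percentage to decimal:
25% = 0.25
Multiply:
120 x 0.25 = 30

30


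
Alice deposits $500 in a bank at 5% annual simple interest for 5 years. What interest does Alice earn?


Use the formula I = P x R x T / 100
P x R x T = 500 x 5 x 5 = 12500
I = 12500 / 100 = $125

$125


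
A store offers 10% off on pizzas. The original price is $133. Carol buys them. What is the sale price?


Calculate the discount amount:
10% of $133 = $13.30
Subtract from original:
$133 - $13.30 = $119.70

$119.70


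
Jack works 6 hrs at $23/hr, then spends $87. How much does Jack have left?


Calculate earnings:
6 x $23 = $138
Subtract spending:
$138 - $87 = $51

$51


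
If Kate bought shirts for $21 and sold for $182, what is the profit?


Selling price = $182
Cost price = $21
Profit = selling price - cost price:
Profit = $182 - $21 = $161

$161


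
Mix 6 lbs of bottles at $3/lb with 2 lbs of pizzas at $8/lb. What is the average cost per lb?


Cost of bottles:
6 x $3 = $18
Cost of pizzas:
2 x $8 = $16
Total cost: $18 + $16 = $34
Total weight: 8 lbs
Average: $34 / 8 = $4.25/lb

$4.25/lb


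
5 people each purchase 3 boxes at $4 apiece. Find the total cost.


Cost per person:
3 x $4 = $12
Group total:
5 x $12 = $60

$60


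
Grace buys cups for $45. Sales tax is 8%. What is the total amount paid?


Calculate the tax:
8% of $45 = $3.60
Add tax to price:
$45 + $3.60 = $48.60

$48.60


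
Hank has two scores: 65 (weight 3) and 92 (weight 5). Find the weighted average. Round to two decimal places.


Weighted sum:
3 x 65 + 5 x 92 = 655
Total weight:
3 + 5 = 8
Weighted average:
655 / 8 = 81.875 ≈ 81.88

81.88


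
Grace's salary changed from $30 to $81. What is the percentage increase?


Find the absolute change:
|81 - 30| = 51
Divide by original and multiply by 100:
51 / 30 x 100 = 170%

170%


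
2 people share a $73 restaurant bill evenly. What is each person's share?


Total bill: $73
Number of people: 2
Each pays: $73 / 2 = $36.50

$36.50


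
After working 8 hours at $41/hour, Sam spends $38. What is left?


Calculate earnings:
8 x $41 = $328
Subtract spending:
$328 - $38 = $290

$290


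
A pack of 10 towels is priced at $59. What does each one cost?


Total cost: $59
Number of items: 10
Unit price: $59 / 10 = $5.90

$5.90


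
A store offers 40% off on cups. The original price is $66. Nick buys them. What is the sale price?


Calculate the discount amount:
40% of $66 = $26.40
Subtract from original:
$66 - $26.40 = $39.60

$39.60


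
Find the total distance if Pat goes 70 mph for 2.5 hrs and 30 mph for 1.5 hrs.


Leg 1 distance:
70 x 2.5 = 175 miles
Leg 2 distance:
30 x 1.5 = 45 miles
Total distance:
175 + 45 = 220 miles

220 miles


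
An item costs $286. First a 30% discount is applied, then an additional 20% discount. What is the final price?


First discount:
30% of $286 = $85.80
Price after first discount:
$286 - $85.80 = $200.20
Second discount:
20% of $200.20 = $40.04
Final price:
$200.20 - $40.04 = $160.16

$160.16


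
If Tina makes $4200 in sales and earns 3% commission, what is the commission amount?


Convert rate to decimal:
3% = 0.03
Multiply by sales:
$4200 x 0.03 = $126

$126


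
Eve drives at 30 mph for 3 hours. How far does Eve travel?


Use the formula: distance = speed x time
Speed = 30 mph, Time = 3 hours
30 x 3 = 90 miles

90 miles


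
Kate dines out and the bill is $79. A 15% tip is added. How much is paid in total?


Calculate the tip:
15% of $79 = $11.85
Add tip to meal cost:
$79 + $11.85 = $90.85

$90.85


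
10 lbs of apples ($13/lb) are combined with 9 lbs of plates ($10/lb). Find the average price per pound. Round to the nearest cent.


Cost of apples:
10 x $13 = $130
Cost of plates:
9 x $10 = $90
Total cost: $130 + $90 = $220
Total weight: 19 lbs
Average: $220 / 19 = $11.5789... ≈ $11.58/lb

$11.58/lb


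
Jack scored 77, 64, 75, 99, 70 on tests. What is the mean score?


Add the scores:
77 + 64 + 75 + 99 + 70 = 385
Divide by the number of tests:
385 / 5 = 77

77


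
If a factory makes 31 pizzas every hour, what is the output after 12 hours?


Production rate: 31 pizzas per hour
Time: 12 hours
Total: 31 x 12 = 372 pizzas

372 pizzas


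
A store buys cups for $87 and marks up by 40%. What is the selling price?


Calculate the markup amount:
40% of $87 = $34.80
Add to cost:
$87 + $34.80 = $121.80

$121.80


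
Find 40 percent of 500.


Convert percentage to decimal:
40% = 0.4
Multiply:
500 x 0.4 = 200

200


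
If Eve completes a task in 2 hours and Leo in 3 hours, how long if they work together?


Eve's rate: 1/2 of the job per hour
Leo's rate: 1/3 of the job per hour
Combined rate: 1/2 + 1/3 = 5/6 per hour
Time = 1 / (5/6) = 6/5 = 1.2 hours

1.2 hours


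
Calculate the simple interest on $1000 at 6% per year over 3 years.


Use the formula I = P x R x T / 100
P x R x T = 1000 x 6 x 3 = 18000
I = 18000 / 100 = $180

$180


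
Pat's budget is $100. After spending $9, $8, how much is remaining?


Add up expenses:
$9 + $8 = $17
Subtract from budget:
$100 - $17 = $83

$83


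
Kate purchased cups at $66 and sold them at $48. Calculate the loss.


Selling price = $48
Cost price = $66
Loss = cost price - selling price:
Loss = $66 - $48 = $18

$18


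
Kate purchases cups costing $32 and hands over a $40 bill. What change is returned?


Start with the amount paid:
$40
Subtract the price:
$40 - $32 = $8

$8


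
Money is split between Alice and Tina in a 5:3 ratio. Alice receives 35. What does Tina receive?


Find the multiplier:
35 / 5 = 7
Apply to Tina's share:
3 x 7 = 21

21


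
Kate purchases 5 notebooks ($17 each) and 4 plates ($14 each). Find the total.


Cost of notebooks:
5 x $17 = $85
Cost of plates:
4 x $14 = $56
Add both:
$85 + $56 = $141

$141


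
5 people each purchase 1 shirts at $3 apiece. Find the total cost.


Cost per person:
1 x $3 = $3
Group total:
5 x $3 = $15

$15


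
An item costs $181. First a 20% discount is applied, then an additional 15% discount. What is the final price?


First discount:
20% of $181 = $36.20
Price after first discount:
$181 - $36.20 = $144.80
Second discount:
15% of $144.80 = $21.72
Final price:
$144.80 - $21.72 = $123.08

$123.08


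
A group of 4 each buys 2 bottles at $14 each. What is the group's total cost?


Cost per person:
2 x $14 = $28
Group total:
4 x $28 = $112

$112


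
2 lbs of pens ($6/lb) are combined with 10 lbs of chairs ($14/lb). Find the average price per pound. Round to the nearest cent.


Cost of pens:
2 x $6 = $12
Cost of chairs:
10 x $14 = $140
Total cost: $12 + $140 = $152
Total weight: 12 lbs
Average: $152 / 12 = $12.6666... ≈ $12.67/lb

$12.67/lb


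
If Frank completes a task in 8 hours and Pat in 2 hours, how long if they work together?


Frank's rate: 1/8 of the job per hour
Pat's rate: 1/2 of the job per hour
Combined rate: 1/8 + 1/2 = 5/8 per hour
Time = 1 / (5/8) = 8/5 = 1.6 hours

1.6 hours


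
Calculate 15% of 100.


Convert percentage to decimal:
15% = 0.15
Multiply:
100 x 0.15 = 15

15


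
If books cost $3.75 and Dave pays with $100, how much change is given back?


Start with the amount paid:
$100
Subtract the price:
$100 - $3.75 = $96.25

$96.25


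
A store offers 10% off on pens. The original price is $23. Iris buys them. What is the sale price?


Calculate the discount amount:
10% of $23 = $2.30
Subtract from original:
$23 - $2.30 = $20.70

$20.70


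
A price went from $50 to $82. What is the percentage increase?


Find the absolute change:
|82 - 50| = 32
Divide by original and multiply by 100:
32 / 50 x 100 = 64%

64%


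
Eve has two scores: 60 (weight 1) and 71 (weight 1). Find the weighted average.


Weighted sum:
1 x 60 + 1 x 71 = 131
Total weight:
1 + 1 = 2
Weighted average:
131 / 2 = 65.5

65.5


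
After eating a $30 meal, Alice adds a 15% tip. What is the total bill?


Calculate the tip:
15% of $30 = $4.50
Add tip to meal cost:
$30 + $4.50 = $34.50

$34.50


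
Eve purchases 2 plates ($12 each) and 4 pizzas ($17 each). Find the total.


Cost of plates:
2 x $12 = $24
Cost of pizzas:
4 x $17 = $68
Add both:
$24 + $68 = $92

$92


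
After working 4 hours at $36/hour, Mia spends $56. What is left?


Calculate earnings:
4 x $36 = $144
Subtract spending:
$144 - $56 = $88

$88


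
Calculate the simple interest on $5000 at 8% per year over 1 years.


Use the formula I = P x R x T / 100
P x R x T = 5000 x 8 x 1 = 40000
I = 40000 / 100 = $400

$400


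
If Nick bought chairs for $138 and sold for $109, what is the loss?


Selling price = $109
Cost price = $138
Loss = cost price - selling price:
Loss = $138 - $109 = $29

$29


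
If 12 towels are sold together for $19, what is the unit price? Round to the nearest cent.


Total cost: $19
Number of items: 12
Unit price: $19 / 12 = $1.5833... ≈ $1.58

$1.58


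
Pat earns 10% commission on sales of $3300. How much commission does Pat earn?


Convert rate to decimal:
10% = 0.1
Multiply by sales:
$3300 x 0.1 = $330

$330


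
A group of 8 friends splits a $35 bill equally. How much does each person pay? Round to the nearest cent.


Total bill: $35
Number of people: 8
Each pays: $35 / 8 = $4.375 ≈ $4.38

$4.38


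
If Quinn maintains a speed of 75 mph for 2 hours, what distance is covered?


Use the formula: distance = speed x time
Speed = 75 mph, Time = 2 hours
75 x 2 = 150 miles

150 miles


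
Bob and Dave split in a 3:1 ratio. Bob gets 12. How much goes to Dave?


Find the multiplier:
12 / 3 = 4
Apply to Dave's share:
1 x 4 = 4

4


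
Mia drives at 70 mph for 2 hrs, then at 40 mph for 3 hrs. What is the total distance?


Leg 1 distance:
70 x 2 = 140 miles
Leg 2 distance:
40 x 3 = 120 miles
Total distance:
140 + 120 = 260 miles

260 miles


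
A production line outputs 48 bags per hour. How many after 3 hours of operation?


Production rate: 48 bags per hour
Time: 3 hours
Total: 48 x 3 = 144 bags

144 bags


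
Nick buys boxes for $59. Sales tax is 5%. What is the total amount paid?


Calculate the tax:
5% of $59 = $2.95
Add tax to price:
$59 + $2.95 = $61.95

$61.95


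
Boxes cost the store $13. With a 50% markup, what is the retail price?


Calculate the markup amount:
50% of $13 = $6.50
Add to cost:
$13 + $6.50 = $19.50

$19.50


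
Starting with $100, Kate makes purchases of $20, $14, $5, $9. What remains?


Add up expenses:
$20 + $14 + $5 + $9 = $48
Subtract from budget:
$100 - $48 = $52

$52


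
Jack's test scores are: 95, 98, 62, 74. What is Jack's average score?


Add the scores:
95 + 98 + 62 + 74 = 329
Divide by the number of tests:
329 / 4 = 82.25

82.25
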